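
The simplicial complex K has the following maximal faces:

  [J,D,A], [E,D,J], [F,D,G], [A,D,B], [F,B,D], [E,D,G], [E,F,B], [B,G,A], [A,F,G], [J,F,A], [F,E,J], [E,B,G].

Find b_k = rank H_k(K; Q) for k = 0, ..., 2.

b_0 = 1, b_1 = 0, b_2 = 0.

Take the total order A < B < D < E < F < G < J on the vertex set. Then K (dimension 2) consists of the simplices:

  0-simplices (7): A, B, D, E, F, G, J
  1-simplices (18): AB, AD, AF, AG, AJ, BD, BE, BF, BG, DE, DF, DG, DJ, EF, EG, EJ, FG, FJ
  2-simplices (12): ABD, ABG, ADJ, AFG, AFJ, BDF, BEF, BEG, DEG, DEJ, DFG, EFJ

Hence C_0 ≅ Z^7, C_1 ≅ Z^18, C_2 ≅ Z^12.

The boundary map ∂_1: C_1 → C_0 is given by ∂[p,q] = [q] − [p].
The 7×18 boundary matrix has rank 6 and Smith normal form diag(1,1,1,1,1,1).

∂_2: C_2 → C_1 acts by ∂[p,q,r] = [q,r] − [p,r] + [p,q]. For instance
  ∂BEG = EG − BG + BE,
  ∂DFG = FG − DG + DF.
The 18×12 boundary matrix has rank 12 and Smith normal form diag(1,1,1,1,1,1,1,1,1,1,1,2).

Now H_k = ker ∂_k / im ∂_{k+1}, so:

  H_0: rank C_0 − rank ∂_1 = 7 − 6 = 1, and the invariant factors of ∂_1 are all 1, so H_0 ≅ Z.
  H_1: rank ker ∂_1 − rank ∂_2 = (18 − 6) − 12 = 0, and ∂_2 has invariant factor 2 > 1, so H_1 ≅ Z/2Z.
  H_2: rank ker ∂_2 − rank ∂_3 = (12 − 12) − 0 = 0, and there is no ∂_3, so H_2 ≅ 0.

As a check, the Euler characteristic is 7 − 18 + 12 = 1, which agrees with 1 − 0 + 0 = 1.

Hence the Betti numbers are b_0 = 1, b_1 = 0, b_2 = 0.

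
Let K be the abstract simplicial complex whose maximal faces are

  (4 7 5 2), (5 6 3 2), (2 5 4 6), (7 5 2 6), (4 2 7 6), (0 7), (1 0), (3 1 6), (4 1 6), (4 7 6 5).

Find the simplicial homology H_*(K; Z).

Take the total order 0 < 1 < 2 < 3 < 4 < 5 < 6 < 7 on the vertex set. Then K (dimension 3) consists of the simplices:

  0-simplices (8): [0], [1], [2], [3], [4], [5], [6], [7]
  1-simplices (18): [0,1], [0,7], [1,3], [1,4], [1,6], [2,3], [2,4], [2,5], [2,6], [2,7], [3,5], [3,6], [4,5], [4,6], [4,7], [5,6], [5,7], [6,7]
  2-simplices (15): [1,3,6], [1,4,6], [2,3,5], [2,3,6], [2,4,5], [2,4,6], [2,4,7], [2,5,6], [2,5,7], [2,6,7], [3,5,6], [4,5,6], [4,5,7], [4,6,7], [5,6,7]
  3-simplices (6): [2,3,5,6], [2,4,5,6], [2,4,5,7], [2,4,6,7], [2,5,6,7], [4,5,6,7]

Hence C_0 ≅ Z^8, C_1 ≅ Z^18, C_2 ≅ Z^15, C_3 ≅ Z^6.

Boundary ∂_1: C_1 → C_0 sends each edge [p,q] (with p < q) to q − p.
As a 8×18 matrix over Z this has rank 7, with invariant factors (1,1,1,1,1,1,1).

Boundary ∂_2: C_2 → C_1 acts by ∂[p,q,r] = [q,r] − [p,r] + [p,q]. For instance
  ∂[1,3,6] = [3,6] − [1,6] + [1,3],
  ∂[2,4,7] = [4,7] − [2,7] + [2,4].
The 18×15 boundary matrix has rank 10 and Smith normal form diag(1,1,1,1,1,1,1,1,1,1).

The boundary map ∂_3: C_3 → C_2 sends each 3-simplex σ to the alternating sum Σ_i (−1)^i (σ with its i-th vertex removed). For instance
  ∂[4,5,6,7] = [5,6,7] − [4,6,7] + [4,5,7] − [4,5,6],
  ∂[2,4,5,6] = [4,5,6] − [2,5,6] + [2,4,6] − [2,4,5].
The resulting 15×6 matrix has rank 5, and its Smith normal form has invariant factors (1,1,1,1,1).

Reading off H_k = ker ∂_k / im ∂_{k+1}:

  H_0: rank C_0 − rank ∂_1 = 8 − 7 = 1, and the invariant factors of ∂_1 are all 1, so H_0 = Z.
  H_1: rank ker ∂_1 − rank ∂_2 = (18 − 7) − 10 = 1, and the invariant factors of ∂_2 are all 1, so H_1 = Z.
  H_2: rank ker ∂_2 − rank ∂_3 = (15 − 10) − 5 = 0, and the invariant factors of ∂_3 are all 1, so H_2 = 0.
  H_3: rank ker ∂_3 − rank ∂_4 = (6 − 5) − 0 = 1, and there is no ∂_4, so H_3 = Z.

H_0 = Z,  H_1 = Z,  H_2 = 0,  H_3 = Z.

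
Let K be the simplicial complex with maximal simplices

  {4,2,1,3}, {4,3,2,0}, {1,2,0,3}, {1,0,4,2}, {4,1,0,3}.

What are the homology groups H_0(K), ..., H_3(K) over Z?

H_0 ≅ Z,  H_1 = 0,  H_2 = 0,  H_3 ≅ Z.

Order the vertices as 0 < 1 < 2 < 3 < 4. Listing each simplex with vertices in this order, K has dimension 3 with simplices:

  0-simplices (5): [0], [1], [2], [3], [4]
  1-simplices (10): [0,1], [0,2], [0,3], [0,4], [1,2], [1,3], [1,4], [2,3], [2,4], [3,4]
  2-simplices (10): [0,1,2], [0,1,3], [0,1,4], [0,2,3], [0,2,4], [0,3,4], [1,2,3], [1,2,4], [1,3,4], [2,3,4]
  3-simplices (5): [0,1,2,3], [0,1,2,4], [0,1,3,4], [0,2,3,4], [1,2,3,4]

Hence C_0 ≅ Z^5, C_1 ≅ Z^10, C_2 ≅ Z^10, C_3 ≅ Z^5.

Boundary ∂_1: C_1 → C_0 maps an edge to its endpoints' difference, ∂[p,q] = q − p. For instance
  ∂[1,2] = [2] − [1].
This gives a 5×10 integer matrix of rank 4; reducing to Smith normal form yields diagonal entries (1,1,1,1).

The boundary map ∂_2: C_2 → C_1 acts by ∂[p,q,r] = [q,r] − [p,r] + [p,q]. For instance
  ∂[2,3,4] = [3,4] − [2,4] + [2,3],
  ∂[1,2,4] = [2,4] − [1,4] + [1,2].
This gives a 10×10 integer matrix of rank 6; reducing to Smith normal form yields diagonal entries (1,1,1,1,1,1).

Boundary ∂_3: C_3 → C_2 sends each 3-simplex σ to the alternating sum Σ_i (−1)^i (σ with its i-th vertex removed). For instance
  ∂[0,2,3,4] = [2,3,4] − [0,3,4] + [0,2,4] − [0,2,3],
  ∂[0,1,3,4] = [1,3,4] − [0,3,4] + [0,1,4] − [0,1,3].
As a 10×5 matrix over Z this has rank 4, with invariant factors (1,1,1,1).

Reading off H_k = ker ∂_k / im ∂_{k+1}:

  H_0: rank C_0 − rank ∂_1 = 5 − 4 = 1, and the invariant factors of ∂_1 are all 1, so H_0 = Z.
  H_1: rank ker ∂_1 − rank ∂_2 = (10 − 4) − 6 = 0, and the invariant factors of ∂_2 are all 1, so H_1 = 0.
  H_2: rank ker ∂_2 − rank ∂_3 = (10 − 6) − 4 = 0, and the invariant factors of ∂_3 are all 1, so H_2 = 0.
  H_3: rank ker ∂_3 − rank ∂_4 = (5 − 4) − 0 = 1, and there is no ∂_4, so H_3 = Z.

(K is a triangulation of the 3-sphere S^3.)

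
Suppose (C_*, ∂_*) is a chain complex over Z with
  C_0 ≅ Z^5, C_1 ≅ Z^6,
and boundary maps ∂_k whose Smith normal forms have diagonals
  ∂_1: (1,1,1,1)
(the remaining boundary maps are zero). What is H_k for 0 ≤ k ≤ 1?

H_0: b_0 = 5 − 0 − 4 = 1; torsion from ∂_1 factors > 1: none. So H_0 ≅ Z.
H_1: b_1 = 6 − 4 − 0 = 2; torsion from ∂_2 factors > 1: none. So H_1 ≅ Z^2.

H_0 ≅ Z,  H_1 ≅ Z^2.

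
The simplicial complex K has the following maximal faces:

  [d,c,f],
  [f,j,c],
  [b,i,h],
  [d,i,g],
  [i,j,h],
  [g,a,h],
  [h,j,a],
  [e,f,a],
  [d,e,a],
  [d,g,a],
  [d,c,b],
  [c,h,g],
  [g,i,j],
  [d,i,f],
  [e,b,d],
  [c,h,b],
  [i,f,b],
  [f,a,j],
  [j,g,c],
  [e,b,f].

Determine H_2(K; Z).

H_2 ≅ 0.

Fix the vertex order a < b < c < d < e < f < g < h < i < j and write every simplex with vertices in increasing order. Then dim K = 2 and the simplices of K are:

  0-simplices (10): a, b, c, d, e, f, g, h, i, j
  1-simplices (30): ad, ae, af, ag, ah, aj, bc, bd, be, bf, bh, bi, cd, cf, cg, ch, cj, de, df, dg, di, ef, fi, fj, gh, gi, gj, hi, hj, ij
  2-simplices (20): ade, adg, aef, afj, agh, ahj, bcd, bch, bde, bef, bfi, bhi, cdf, cfj, cgh, cgj, dfi, dgi, gij, hij

giving chain groups C_0 ≅ Z^10, C_1 ≅ Z^30, C_2 ≅ Z^20.

The boundary map ∂_1: C_1 → C_0 sends each edge [p,q] (with p < q) to q − p. For instance
  ∂df = f − d.
The resulting 10×30 matrix has rank 9, and its Smith normal form has invariant factors (1,1,1,1,1,1,1,1,1).

The boundary map ∂_2: C_2 → C_1 acts by ∂[p,q,r] = [q,r] − [p,r] + [p,q]. For instance
  ∂cfj = fj − cj + cf,
  ∂bcd = cd − bd + bc.
The resulting 30×20 matrix has rank 20, and its Smith normal form has invariant factors (1,1,1,1,1,1,1,1,1,1,1,1,1,1,1,1,1,1,1,2).

From H_k ≅ ker(∂_k) / im(∂_{k+1}) we obtain:

  H_2: rank ker ∂_2 − rank ∂_3 = (20 − 20) − 0 = 0, and there is no ∂_3, so H_2 = 0.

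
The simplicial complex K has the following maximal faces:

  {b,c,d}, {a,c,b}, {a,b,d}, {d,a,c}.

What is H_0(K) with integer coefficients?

Take the total order a < b < c < d on the vertex set. Then K (dimension 2) consists of the simplices:

  0-simplices (4): a, b, c, d
  1-simplices (6): ab, ac, ad, bc, bd, cd
  2-simplices (4): abc, abd, acd, bcd

Hence C_0 ≅ Z^4, C_1 ≅ Z^6, C_2 ≅ Z^4.

Boundary ∂_1: C_1 → C_0 maps an edge to its endpoints' difference, ∂[p,q] = q − p. For instance
  ∂ad = d − a.
The 4×6 boundary matrix has rank 3 and Smith normal form diag(1,1,1).

Boundary ∂_2: C_2 → C_1 acts by ∂[p,q,r] = [q,r] − [p,r] + [p,q]. For instance
  ∂abc = bc − ac + ab,
  ∂bcd = cd − bd + bc.
This gives a 6×4 integer matrix of rank 3; reducing to Smith normal form yields diagonal entries (1,1,1).

Now H_k = ker ∂_k / im ∂_{k+1}, so:

  H_0: rank C_0 − rank ∂_1 = 4 − 3 = 1, and the invariant factors of ∂_1 are all 1, so H_0 ≅ Z.

(K is a triangulation of the 2-sphere S^2.)

H_0 = Z.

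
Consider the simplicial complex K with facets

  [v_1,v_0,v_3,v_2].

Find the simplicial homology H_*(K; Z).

K has 4 vertices, 6 edges, 4 triangles, 1 3-simplex.
rank ∂_0 = 0, rank ∂_1 = 3 ⇒ b_0 = 4 − 0 − 3 = 1; all invariant factors of ∂_1 are 1 so no torsion. So H_0 = Z.
rank ∂_1 = 3, rank ∂_2 = 3 ⇒ b_1 = 6 − 3 − 3 = 0; all invariant factors of ∂_2 are 1 so no torsion. So H_1 = 0.
rank ∂_2 = 3, rank ∂_3 = 1 ⇒ b_2 = 4 − 3 − 1 = 0; all invariant factors of ∂_3 are 1 so no torsion. So H_2 = 0.
rank ∂_3 = 1, rank ∂_4 = 0 ⇒ b_3 = 1 − 1 − 0 = 0. So H_3 = 0.

H_0 = Z,  H_1 = 0,  H_2 = 0,  H_3 = 0.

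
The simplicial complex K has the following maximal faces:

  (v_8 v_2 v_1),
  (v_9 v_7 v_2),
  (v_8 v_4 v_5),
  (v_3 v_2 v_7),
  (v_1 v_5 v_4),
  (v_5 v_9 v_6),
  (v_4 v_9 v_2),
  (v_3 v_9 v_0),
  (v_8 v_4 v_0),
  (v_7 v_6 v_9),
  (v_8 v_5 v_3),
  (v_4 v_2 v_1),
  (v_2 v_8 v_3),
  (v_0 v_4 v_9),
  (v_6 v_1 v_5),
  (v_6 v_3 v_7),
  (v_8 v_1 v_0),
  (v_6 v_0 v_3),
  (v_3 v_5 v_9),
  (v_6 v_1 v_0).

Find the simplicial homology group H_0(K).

Fix the vertex order v_0 < v_1 < v_2 < v_3 < v_4 < v_5 < v_6 < v_7 < v_8 < v_9 and write every simplex with vertices in increasing order. Then dim K = 2 and the simplices of K are:

  0-simplices (10): [v_0], [v_1], [v_2], [v_3], [v_4], [v_5], [v_6], [v_7], [v_8], [v_9]
  1-simplices (30): (30 of them)
  2-simplices (20): (20 of them)

so the chain groups are C_0 ≅ Z^10, C_1 ≅ Z^30, C_2 ≅ Z^20.

The boundary map ∂_1: C_1 → C_0 maps an edge to its endpoints' difference, ∂[p,q] = q − p. For instance
  ∂[v_0,v_4] = [v_4] − [v_0].
The resulting 10×30 matrix has rank 9, and its Smith normal form has invariant factors (1,1,1,1,1,1,1,1,1).

The boundary map ∂_2: C_2 → C_1 maps a triangle to the signed sum of its edges. For instance
  ∂[v_2,v_7,v_9] = [v_7,v_9] − [v_2,v_9] + [v_2,v_7],
  ∂[v_0,v_4,v_8] = [v_4,v_8] − [v_0,v_8] + [v_0,v_4].
As a 30×20 matrix over Z this has rank 20, with invariant factors (1,1,1,1,1,1,1,1,1,1,1,1,1,1,1,1,1,1,1,2).

Reading off H_k = ker ∂_k / im ∂_{k+1}:

  H_0: rank C_0 − rank ∂_1 = 10 − 9 = 1, and the invariant factors of ∂_1 are all 1, so H_0 = Z.

H_0 ≅ Z.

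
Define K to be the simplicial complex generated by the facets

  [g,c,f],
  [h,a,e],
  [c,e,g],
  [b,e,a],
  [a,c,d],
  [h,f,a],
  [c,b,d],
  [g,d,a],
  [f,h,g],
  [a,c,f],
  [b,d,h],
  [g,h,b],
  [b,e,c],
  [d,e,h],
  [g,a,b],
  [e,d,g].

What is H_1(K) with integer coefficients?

H_1 ≅ Z^2.

Order the vertices as a < b < c < d < e < f < g < h. Listing each simplex with vertices in this order, K has dimension 2 with simplices:

  0-simplices (8): a, b, c, d, e, f, g, h
  1-simplices (24): ab, ac, ad, ae, af, ag, ah, bc, bd, be, bg, bh, cd, ce, cf, cg, de, dg, dh, eg, eh, fg, fh, gh
  2-simplices (16): abe, abg, acd, acf, adg, aeh, afh, bcd, bce, bdh, bgh, ceg, cfg, deg, deh, fgh

Hence C_0 ≅ Z^8, C_1 ≅ Z^24, C_2 ≅ Z^16.

The boundary map ∂_1: C_1 → C_0 sends each edge [p,q] (with p < q) to q − p. For instance
  ∂af = f − a.
The resulting 8×24 matrix has rank 7, and its Smith normal form has invariant factors (1,1,1,1,1,1,1).

The boundary map ∂_2: C_2 → C_1 maps a triangle to the signed sum of its edges. For instance
  ∂cfg = fg − cg + cf,
  ∂acd = cd − ad + ac.
The 24×16 boundary matrix has rank 15 and Smith normal form diag(1,1,1,1,1,1,1,1,1,1,1,1,1,1,1).

Computing H_k = (kernel of ∂_k) / (image of ∂_{k+1}):

  H_1: rank ker ∂_1 − rank ∂_2 = (24 − 7) − 15 = 2, and the invariant factors of ∂_2 are all 1, so H_1 = Z^2.

(K is a triangulation of the torus T^2.)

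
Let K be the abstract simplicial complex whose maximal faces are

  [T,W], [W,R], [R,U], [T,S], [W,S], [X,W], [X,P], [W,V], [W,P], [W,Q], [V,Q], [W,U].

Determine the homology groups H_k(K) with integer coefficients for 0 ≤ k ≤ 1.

H_0 ≅ Z,  H_1 ≅ Z^4.

We work with the vertex ordering P < Q < R < S < T < U < V < W < X. The simplices of K, each written with vertices in increasing order, are:

  0-simplices (9): P, Q, R, S, T, U, V, W, X
  1-simplices (12): PW, PX, QV, QW, RU, RW, ST, SW, TW, UW, VW, WX

Hence C_0 ≅ Z^9, C_1 ≅ Z^12.

The boundary map ∂_1: C_1 → C_0 maps an edge to its endpoints' difference, ∂[p,q] = q − p.
The resulting 9×12 matrix has rank 8, and its Smith normal form has invariant factors (1,1,1,1,1,1,1,1).

Computing H_k = (kernel of ∂_k) / (image of ∂_{k+1}):

  H_0: rank C_0 − rank ∂_1 = 9 − 8 = 1, and the invariant factors of ∂_1 are all 1, so H_0 = Z.
  H_1: rank ker ∂_1 − rank ∂_2 = (12 − 8) − 0 = 4, and there is no ∂_2, so H_1 = Z^4.

(K is a triangulation of a wedge of 4 circles.)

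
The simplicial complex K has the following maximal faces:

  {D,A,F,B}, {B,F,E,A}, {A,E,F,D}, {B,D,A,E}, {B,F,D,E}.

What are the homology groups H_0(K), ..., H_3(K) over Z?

Take the total order A < B < D < E < F on the vertex set. Then K (dimension 3) consists of the simplices:

  0-simplices (5): A, B, D, E, F
  1-simplices (10): AB, AD, AE, AF, BD, BE, BF, DE, DF, EF
  2-simplices (10): ABD, ABE, ABF, ADE, ADF, AEF, BDE, BDF, BEF, DEF
  3-simplices (5): ABDE, ABDF, ABEF, ADEF, BDEF

Hence C_0 ≅ Z^5, C_1 ≅ Z^10, C_2 ≅ Z^10, C_3 ≅ Z^5.

Boundary ∂_1: C_1 → C_0 sends each edge [p,q] (with p < q) to q − p.
The resulting 5×10 matrix has rank 4, and its Smith normal form has invariant factors (1,1,1,1).

∂_2: C_2 → C_1 acts by ∂[p,q,r] = [q,r] − [p,r] + [p,q]. For instance
  ∂DEF = EF − DF + DE,
  ∂BDE = DE − BE + BD.
As a 10×10 matrix over Z this has rank 6, with invariant factors (1,1,1,1,1,1).

Boundary ∂_3: C_3 → C_2 sends each 3-simplex σ to the alternating sum Σ_i (−1)^i (σ with its i-th vertex removed). For instance
  ∂ABEF = BEF − AEF + ABF − ABE,
  ∂ABDE = BDE − ADE + ABE − ABD.
The 10×5 boundary matrix has rank 4 and Smith normal form diag(1,1,1,1).

Reading off H_k = ker ∂_k / im ∂_{k+1}:

  H_0: rank C_0 − rank ∂_1 = 5 − 4 = 1, and the invariant factors of ∂_1 are all 1, so H_0 = Z.
  H_1: rank ker ∂_1 − rank ∂_2 = (10 − 4) − 6 = 0, and the invariant factors of ∂_2 are all 1, so H_1 = 0.
  H_2: rank ker ∂_2 − rank ∂_3 = (10 − 6) − 4 = 0, and the invariant factors of ∂_3 are all 1, so H_2 = 0.
  H_3: rank ker ∂_3 − rank ∂_4 = (5 − 4) − 0 = 1, and there is no ∂_4, so H_3 = Z.

H_0 ≅ Z,  H_1 = 0,  H_2 = 0,  H_3 ≅ Z.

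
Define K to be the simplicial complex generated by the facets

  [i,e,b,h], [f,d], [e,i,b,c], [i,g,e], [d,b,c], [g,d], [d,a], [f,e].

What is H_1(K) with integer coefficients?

H_1 ≅ Z^2.

We work with the vertex ordering a < b < c < d < e < f < g < h < i. The simplices of K, each written with vertices in increasing order, are:

  0-simplices (9): a, b, c, d, e, f, g, h, i
  1-simplices (17): ad, bc, bd, be, bh, bi, cd, ce, ci, df, dg, ef, eg, eh, ei, gi, hi
  2-simplices (9): bcd, bce, bci, beh, bei, bhi, cei, egi, ehi
  3-simplices (2): bcei, behi

so the chain groups are C_0 ≅ Z^9, C_1 ≅ Z^17, C_2 ≅ Z^9, C_3 ≅ Z^2.

The boundary map ∂_1: C_1 → C_0 maps an edge to its endpoints' difference, ∂[p,q] = q − p. For instance
  ∂bh = h − b.
The resulting 9×17 matrix has rank 8, and its Smith normal form has invariant factors (1,1,1,1,1,1,1,1).

∂_2: C_2 → C_1 sends each 2-simplex [p,q,r] to [q,r] − [p,r] + [p,q]. For instance
  ∂ehi = hi − ei + eh,
  ∂bce = ce − be + bc.
The resulting 17×9 matrix has rank 7, and its Smith normal form has invariant factors (1,1,1,1,1,1,1).

Boundary ∂_3: C_3 → C_2 sends each 3-simplex σ to the alternating sum Σ_i (−1)^i (σ with its i-th vertex removed). For instance
  ∂bcei = cei − bei + bci − bce,
  ∂behi = ehi − bhi + bei − beh.
The 9×2 boundary matrix has rank 2 and Smith normal form diag(1,1).

Now H_k = ker ∂_k / im ∂_{k+1}, so:

  H_1: rank ker ∂_1 − rank ∂_2 = (17 − 8) − 7 = 2, and the invariant factors of ∂_2 are all 1, so H_1 = Z^2.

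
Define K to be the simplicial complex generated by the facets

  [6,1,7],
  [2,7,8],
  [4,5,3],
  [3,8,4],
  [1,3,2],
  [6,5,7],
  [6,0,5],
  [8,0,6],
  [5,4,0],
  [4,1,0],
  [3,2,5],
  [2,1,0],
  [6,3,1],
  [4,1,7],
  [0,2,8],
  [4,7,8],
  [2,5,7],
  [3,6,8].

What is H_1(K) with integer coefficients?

H_1 = Z^2.

Order the vertices as 0 < 1 < 2 < 3 < 4 < 5 < 6 < 7 < 8. Listing each simplex with vertices in this order, K has dimension 2 with simplices:

  0-simplices (9): [0], [1], [2], [3], [4], [5], [6], [7], [8]
  1-simplices (27): (27 of them)
  2-simplices (18): [0,1,2], [0,1,4], [0,2,8], [0,4,5], [0,5,6], [0,6,8], [1,2,3], [1,3,6], [1,4,7], [1,6,7], [2,3,5], [2,5,7], [2,7,8], [3,4,5], [3,4,8], [3,6,8], [4,7,8], [5,6,7]

Hence C_0 ≅ Z^9, C_1 ≅ Z^27, C_2 ≅ Z^18.

Boundary ∂_1: C_1 → C_0 sends each edge [p,q] (with p < q) to q − p. For instance
  ∂[4,8] = [8] − [4].
As a 9×27 matrix over Z this has rank 8, with invariant factors (1,1,1,1,1,1,1,1).

∂_2: C_2 → C_1 acts by ∂[p,q,r] = [q,r] − [p,r] + [p,q]. For instance
  ∂[0,1,2] = [1,2] − [0,2] + [0,1],
  ∂[5,6,7] = [6,7] − [5,7] + [5,6].
The 27×18 boundary matrix has rank 17 and Smith normal form diag(1,1,1,1,1,1,1,1,1,1,1,1,1,1,1,1,1).

Computing H_k = (kernel of ∂_k) / (image of ∂_{k+1}):

  H_1: rank ker ∂_1 − rank ∂_2 = (27 − 8) − 17 = 2, and the invariant factors of ∂_2 are all 1, so H_1 = Z^2.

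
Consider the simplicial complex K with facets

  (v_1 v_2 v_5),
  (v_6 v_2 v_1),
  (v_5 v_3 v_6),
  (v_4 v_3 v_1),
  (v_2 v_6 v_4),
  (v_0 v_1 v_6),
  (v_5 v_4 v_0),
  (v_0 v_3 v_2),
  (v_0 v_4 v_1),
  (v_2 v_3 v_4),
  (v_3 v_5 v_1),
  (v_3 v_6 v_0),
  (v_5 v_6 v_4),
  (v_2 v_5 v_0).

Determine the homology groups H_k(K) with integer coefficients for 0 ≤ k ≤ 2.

Take the total order v_0 < v_1 < v_2 < v_3 < v_4 < v_5 < v_6 on the vertex set. Then K (dimension 2) consists of the simplices:

  0-simplices (7): [v_0], [v_1], [v_2], [v_3], [v_4], [v_5], [v_6]
  1-simplices (21): (21 of them)
  2-simplices (14): (14 of them)

giving chain groups C_0 ≅ Z^7, C_1 ≅ Z^21, C_2 ≅ Z^14.

The boundary map ∂_1: C_1 → C_0 sends each edge [p,q] (with p < q) to q − p.
As a 7×21 matrix over Z this has rank 6, with invariant factors (1,1,1,1,1,1).

The boundary map ∂_2: C_2 → C_1 maps a triangle to the signed sum of its edges. For instance
  ∂[v_1,v_2,v_6] = [v_2,v_6] − [v_1,v_6] + [v_1,v_2],
  ∂[v_4,v_5,v_6] = [v_5,v_6] − [v_4,v_6] + [v_4,v_5].
The 21×14 boundary matrix has rank 13 and Smith normal form diag(1,1,1,1,1,1,1,1,1,1,1,1,1).

Now H_k = ker ∂_k / im ∂_{k+1}, so:

  H_0: rank C_0 − rank ∂_1 = 7 − 6 = 1, and the invariant factors of ∂_1 are all 1, so H_0 ≅ Z.
  H_1: rank ker ∂_1 − rank ∂_2 = (21 − 6) − 13 = 2, and the invariant factors of ∂_2 are all 1, so H_1 ≅ Z^2.
  H_2: rank ker ∂_2 − rank ∂_3 = (14 − 13) − 0 = 1, and there is no ∂_3, so H_2 ≅ Z.

(K is a triangulation of the torus T^2.)

H_0 = Z,  H_1 = Z^2,  H_2 = Z.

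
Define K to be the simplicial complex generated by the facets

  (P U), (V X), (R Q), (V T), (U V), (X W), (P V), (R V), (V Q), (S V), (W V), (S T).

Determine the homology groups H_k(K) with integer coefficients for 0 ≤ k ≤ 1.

Order the vertices as P < Q < R < S < T < U < V < W < X. Listing each simplex with vertices in this order, K has dimension 1 with simplices:

  0-simplices (9): P, Q, R, S, T, U, V, W, X
  1-simplices (12): PU, PV, QR, QV, RV, ST, SV, TV, UV, VW, VX, WX

so the chain groups are C_0 ≅ Z^9, C_1 ≅ Z^12.

Boundary ∂_1: C_1 → C_0 is given by ∂[p,q] = [q] − [p].
The 9×12 boundary matrix has rank 8 and Smith normal form diag(1,1,1,1,1,1,1,1).

Now H_k = ker ∂_k / im ∂_{k+1}, so:

  H_0: rank C_0 − rank ∂_1 = 9 − 8 = 1, and the invariant factors of ∂_1 are all 1, so H_0 = Z.
  H_1: rank ker ∂_1 − rank ∂_2 = (12 − 8) − 0 = 4, and there is no ∂_2, so H_1 = Z^4.

As a check, the Euler characteristic is 9 − 12 = -3, which agrees with 1 − 4 = -3.
(K is a triangulation of a wedge of 4 circles.)

H_0 = Z,  H_1 = Z^4.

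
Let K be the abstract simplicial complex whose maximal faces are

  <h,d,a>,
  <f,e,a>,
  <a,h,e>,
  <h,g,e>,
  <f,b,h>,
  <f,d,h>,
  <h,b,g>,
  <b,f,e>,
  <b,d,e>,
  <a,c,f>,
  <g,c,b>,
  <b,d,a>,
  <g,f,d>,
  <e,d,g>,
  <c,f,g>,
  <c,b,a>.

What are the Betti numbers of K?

b_0 = 1, b_1 = 2, b_2 = 1.

Fix the vertex order a < b < c < d < e < f < g < h and write every simplex with vertices in increasing order. Then dim K = 2 and the simplices of K are:

  0-simplices (8): a, b, c, d, e, f, g, h
  1-simplices (24): ab, ac, ad, ae, af, ah, bc, bd, be, bf, bg, bh, cf, cg, de, df, dg, dh, ef, eg, eh, fg, fh, gh
  2-simplices (16): abc, abd, acf, adh, aef, aeh, bcg, bde, bef, bfh, bgh, cfg, deg, dfg, dfh, egh

Hence C_0 ≅ Z^8, C_1 ≅ Z^24, C_2 ≅ Z^16.

Boundary ∂_1: C_1 → C_0 maps an edge to its endpoints' difference, ∂[p,q] = q − p. For instance
  ∂fh = h − f.
As a 8×24 matrix over Z this has rank 7, with invariant factors (1,1,1,1,1,1,1).

The boundary map ∂_2: C_2 → C_1 acts by ∂[p,q,r] = [q,r] − [p,r] + [p,q]. For instance
  ∂bef = ef − bf + be,
  ∂bgh = gh − bh + bg.
As a 24×16 matrix over Z this has rank 15, with invariant factors (1,1,1,1,1,1,1,1,1,1,1,1,1,1,1).

Computing H_k = (kernel of ∂_k) / (image of ∂_{k+1}):

  H_0: rank C_0 − rank ∂_1 = 8 − 7 = 1, and the invariant factors of ∂_1 are all 1, so H_0 = Z.
  H_1: rank ker ∂_1 − rank ∂_2 = (24 − 7) − 15 = 2, and the invariant factors of ∂_2 are all 1, so H_1 = Z^2.
  H_2: rank ker ∂_2 − rank ∂_3 = (16 − 15) − 0 = 1, and there is no ∂_3, so H_2 = Z.

Hence the Betti numbers are b_0 = 1, b_1 = 2, b_2 = 1.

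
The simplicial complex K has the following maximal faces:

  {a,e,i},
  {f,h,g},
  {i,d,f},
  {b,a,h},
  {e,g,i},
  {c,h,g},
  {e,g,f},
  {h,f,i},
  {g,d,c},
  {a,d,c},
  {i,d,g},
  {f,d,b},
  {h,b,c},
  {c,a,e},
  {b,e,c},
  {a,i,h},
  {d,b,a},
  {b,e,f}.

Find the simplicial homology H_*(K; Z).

H_0 ≅ Z,  H_1 ≅ Z ⊕ Z_2,  H_2 = 0.

We work with the vertex ordering a < b < c < d < e < f < g < h < i. The simplices of K, each written with vertices in increasing order, are:

  0-simplices (9): a, b, c, d, e, f, g, h, i
  1-simplices (27): ab, ac, ad, ae, ah, ai, bc, bd, be, bf, bh, cd, ce, cg, ch, df, dg, di, ef, eg, ei, fg, fh, fi, gh, gi, hi
  2-simplices (18): abd, abh, acd, ace, aei, ahi, bce, bch, bdf, bef, cdg, cgh, dfi, dgi, efg, egi, fgh, fhi

Hence C_0 ≅ Z^9, C_1 ≅ Z^27, C_2 ≅ Z^18.

Boundary ∂_1: C_1 → C_0 sends each edge [p,q] (with p < q) to q − p.
The resulting 9×27 matrix has rank 8, and its Smith normal form has invariant factors (1,1,1,1,1,1,1,1).

∂_2: C_2 → C_1 acts by ∂[p,q,r] = [q,r] − [p,r] + [p,q]. For instance
  ∂efg = fg − eg + ef,
  ∂bef = ef − bf + be.
As a 27×18 matrix over Z this has rank 18, with invariant factors (1,1,1,1,1,1,1,1,1,1,1,1,1,1,1,1,1,2).

Computing H_k = (kernel of ∂_k) / (image of ∂_{k+1}):

  H_0: rank C_0 − rank ∂_1 = 9 − 8 = 1, and the invariant factors of ∂_1 are all 1, so H_0 = Z.
  H_1: rank ker ∂_1 − rank ∂_2 = (27 − 8) − 18 = 1, and ∂_2 has invariant factor 2 > 1, so H_1 = Z ⊕ Z_2.
  H_2: rank ker ∂_2 − rank ∂_3 = (18 − 18) − 0 = 0, and there is no ∂_3, so H_2 = 0.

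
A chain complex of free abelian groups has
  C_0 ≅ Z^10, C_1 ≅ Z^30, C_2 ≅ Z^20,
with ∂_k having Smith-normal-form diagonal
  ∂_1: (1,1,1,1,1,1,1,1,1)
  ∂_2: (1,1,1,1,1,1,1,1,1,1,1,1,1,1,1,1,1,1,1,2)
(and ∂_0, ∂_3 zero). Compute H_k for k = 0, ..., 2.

H_0: b_0 = 10 − 0 − 9 = 1; torsion from ∂_1 factors > 1: none. So H_0 ≅ Z.
H_1: b_1 = 30 − 9 − 20 = 1; torsion from ∂_2 factors > 1: [2]. So H_1 ≅ Z ⊕ Z/2.
H_2: b_2 = 20 − 20 − 0 = 0; torsion from ∂_3 factors > 1: none. So H_2 ≅ 0.

H_0 ≅ Z,  H_1 ≅ Z ⊕ Z/2,  H_2 = 0.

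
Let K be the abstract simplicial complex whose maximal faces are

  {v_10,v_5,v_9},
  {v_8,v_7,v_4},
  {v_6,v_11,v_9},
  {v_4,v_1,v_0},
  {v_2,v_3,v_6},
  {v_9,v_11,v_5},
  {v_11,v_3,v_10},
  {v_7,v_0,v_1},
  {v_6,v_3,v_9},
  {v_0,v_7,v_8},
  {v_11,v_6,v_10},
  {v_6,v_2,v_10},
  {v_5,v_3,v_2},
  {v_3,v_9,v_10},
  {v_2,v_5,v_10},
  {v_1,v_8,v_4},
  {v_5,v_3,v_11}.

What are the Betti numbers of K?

We work with the vertex ordering v_0 < v_1 < v_2 < v_3 < v_4 < v_5 < v_6 < v_7 < v_8 < v_9 < v_10 < v_11. The simplices of K, each written with vertices in increasing order, are:

  0-simplices (12): [v_0], [v_1], [v_2], [v_3], [v_4], [v_5], [v_6], [v_7], [v_8], [v_9], [v_10], [v_11]
  1-simplices (28): (28 of them)
  2-simplices (17): (17 of them)

Hence C_0 ≅ Z^12, C_1 ≅ Z^28, C_2 ≅ Z^17.

∂_1: C_1 → C_0 sends each edge [p,q] (with p < q) to q − p. For instance
  ∂[v_3,v_10] = [v_10] − [v_3].
As a 12×28 matrix over Z this has rank 10, with invariant factors (1,1,1,1,1,1,1,1,1,1).

∂_2: C_2 → C_1 sends each 2-simplex [p,q,r] to [q,r] − [p,r] + [p,q]. For instance
  ∂[v_0,v_7,v_8] = [v_7,v_8] − [v_0,v_8] + [v_0,v_7],
  ∂[v_3,v_5,v_11] = [v_5,v_11] − [v_3,v_11] + [v_3,v_5].
This gives a 28×17 integer matrix of rank 17; reducing to Smith normal form yields diagonal entries (1,1,1,1,1,1,1,1,1,1,1,1,1,1,1,1,2).

From H_k ≅ ker(∂_k) / im(∂_{k+1}) we obtain:

  H_0: rank C_0 − rank ∂_1 = 12 − 10 = 2, and the invariant factors of ∂_1 are all 1, so H_0 ≅ Z^2.
  H_1: rank ker ∂_1 − rank ∂_2 = (28 − 10) − 17 = 1, and ∂_2 has invariant factor 2 > 1, so H_1 ≅ Z ⊕ Z/2.
  H_2: rank ker ∂_2 − rank ∂_3 = (17 − 17) − 0 = 0, and there is no ∂_3, so H_2 ≅ 0.

(K is a triangulation of the disjoint union of the real projective plane RP^2 and the Möbius band.)

Hence the Betti numbers are b_0 = 2, b_1 = 1, b_2 = 0.

b_0 = 2, b_1 = 1, b_2 = 0.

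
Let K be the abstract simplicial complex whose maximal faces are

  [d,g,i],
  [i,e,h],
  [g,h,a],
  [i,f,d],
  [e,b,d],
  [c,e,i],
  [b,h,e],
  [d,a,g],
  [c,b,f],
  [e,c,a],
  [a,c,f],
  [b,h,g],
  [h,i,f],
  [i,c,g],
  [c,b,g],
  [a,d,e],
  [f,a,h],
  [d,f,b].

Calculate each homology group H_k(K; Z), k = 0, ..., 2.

K has 9 vertices, 27 edges, 18 triangles.
rank ∂_0 = 0, rank ∂_1 = 8 ⇒ b_0 = 9 − 0 − 8 = 1; all invariant factors of ∂_1 are 1 so no torsion. So H_0 = Z.
rank ∂_1 = 8, rank ∂_2 = 17 ⇒ b_1 = 27 − 8 − 17 = 2; all invariant factors of ∂_2 are 1 so no torsion. So H_1 = Z^2.
rank ∂_2 = 17, rank ∂_3 = 0 ⇒ b_2 = 18 − 17 − 0 = 1. So H_2 = Z.

H_0 = Z,  H_1 = Z^2,  H_2 = Z.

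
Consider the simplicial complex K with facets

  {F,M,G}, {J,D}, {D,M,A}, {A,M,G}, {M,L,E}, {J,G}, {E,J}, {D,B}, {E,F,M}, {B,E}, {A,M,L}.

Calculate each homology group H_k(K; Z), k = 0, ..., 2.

Fix the vertex order A < B < D < E < F < G < J < L < M and write every simplex with vertices in increasing order. Then dim K = 2 and the simplices of K are:

  0-simplices (9): A, B, D, E, F, G, J, L, M
  1-simplices (17): AD, AG, AL, AM, BD, BE, DJ, DM, EF, EJ, EL, EM, FG, FM, GJ, GM, LM
  2-simplices (6): ADM, AGM, ALM, EFM, ELM, FGM

Hence C_0 ≅ Z^9, C_1 ≅ Z^17, C_2 ≅ Z^6.

∂_1: C_1 → C_0 maps an edge to its endpoints' difference, ∂[p,q] = q − p. For instance
  ∂EF = F − E.
This gives a 9×17 integer matrix of rank 8; reducing to Smith normal form yields diagonal entries (1,1,1,1,1,1,1,1).

Boundary ∂_2: C_2 → C_1 acts by ∂[p,q,r] = [q,r] − [p,r] + [p,q]. For instance
  ∂FGM = GM − FM + FG,
  ∂ADM = DM − AM + AD.
The 17×6 boundary matrix has rank 6 and Smith normal form diag(1,1,1,1,1,1).

Now H_k = ker ∂_k / im ∂_{k+1}, so:

  H_0: rank C_0 − rank ∂_1 = 9 − 8 = 1, and the invariant factors of ∂_1 are all 1, so H_0 ≅ Z.
  H_1: rank ker ∂_1 − rank ∂_2 = (17 − 8) − 6 = 3, and the invariant factors of ∂_2 are all 1, so H_1 ≅ Z^3.
  H_2: rank ker ∂_2 − rank ∂_3 = (6 − 6) − 0 = 0, and there is no ∂_3, so H_2 ≅ 0.

H_0 = Z,  H_1 = Z^3,  H_2 = 0.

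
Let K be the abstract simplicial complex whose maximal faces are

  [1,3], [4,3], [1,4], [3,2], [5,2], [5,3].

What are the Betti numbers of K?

We work with the vertex ordering 1 < 2 < 3 < 4 < 5. The simplices of K, each written with vertices in increasing order, are:

  0-simplices (5): [1], [2], [3], [4], [5]
  1-simplices (6): [1,3], [1,4], [2,3], [2,5], [3,4], [3,5]

Hence C_0 ≅ Z^5, C_1 ≅ Z^6.

The boundary map ∂_1: C_1 → C_0 maps an edge to its endpoints' difference, ∂[p,q] = q − p. For instance
  ∂[1,3] = [3] − [1].
This gives a 5×6 integer matrix of rank 4; reducing to Smith normal form yields diagonal entries (1,1,1,1).

Computing H_k = (kernel of ∂_k) / (image of ∂_{k+1}):

  H_0: rank C_0 − rank ∂_1 = 5 − 4 = 1, and the invariant factors of ∂_1 are all 1, so H_0 ≅ Z.
  H_1: rank ker ∂_1 − rank ∂_2 = (6 − 4) − 0 = 2, and there is no ∂_2, so H_1 ≅ Z^2.

Hence the Betti numbers are b_0 = 1, b_1 = 2.

b_0 = 1, b_1 = 2.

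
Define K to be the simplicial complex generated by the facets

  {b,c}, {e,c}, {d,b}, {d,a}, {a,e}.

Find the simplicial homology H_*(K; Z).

H_0 = Z,  H_1 = Z.

K has 5 vertices, 5 edges.
rank ∂_0 = 0, rank ∂_1 = 4 ⇒ b_0 = 5 − 0 − 4 = 1; all invariant factors of ∂_1 are 1 so no torsion. So H_0 ≅ Z.
rank ∂_1 = 4, rank ∂_2 = 0 ⇒ b_1 = 5 − 4 − 0 = 1. So H_1 ≅ Z.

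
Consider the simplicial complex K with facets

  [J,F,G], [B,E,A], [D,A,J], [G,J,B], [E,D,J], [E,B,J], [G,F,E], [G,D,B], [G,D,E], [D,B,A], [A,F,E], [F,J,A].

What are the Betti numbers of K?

b_0 = 1, b_1 = 0, b_2 = 0.

Fix the vertex order A < B < D < E < F < G < J and write every simplex with vertices in increasing order. Then dim K = 2 and the simplices of K are:

  0-simplices (7): A, B, D, E, F, G, J
  1-simplices (18): AB, AD, AE, AF, AJ, BD, BE, BG, BJ, DE, DG, DJ, EF, EG, EJ, FG, FJ, GJ
  2-simplices (12): ABD, ABE, ADJ, AEF, AFJ, BDG, BEJ, BGJ, DEG, DEJ, EFG, FGJ

so the chain groups are C_0 ≅ Z^7, C_1 ≅ Z^18, C_2 ≅ Z^12.

The boundary map ∂_1: C_1 → C_0 maps an edge to its endpoints' difference, ∂[p,q] = q − p. For instance
  ∂BE = E − B.
The resulting 7×18 matrix has rank 6, and its Smith normal form has invariant factors (1,1,1,1,1,1).

∂_2: C_2 → C_1 maps a triangle to the signed sum of its edges. For instance
  ∂AFJ = FJ − AJ + AF,
  ∂EFG = FG − EG + EF.
The 18×12 boundary matrix has rank 12 and Smith normal form diag(1,1,1,1,1,1,1,1,1,1,1,2).

Computing H_k = (kernel of ∂_k) / (image of ∂_{k+1}):

  H_0: rank C_0 − rank ∂_1 = 7 − 6 = 1, and the invariant factors of ∂_1 are all 1, so H_0 ≅ Z.
  H_1: rank ker ∂_1 − rank ∂_2 = (18 − 6) − 12 = 0, and ∂_2 has invariant factor 2 > 1, so H_1 ≅ Z/2Z.
  H_2: rank ker ∂_2 − rank ∂_3 = (12 − 12) − 0 = 0, and there is no ∂_3, so H_2 ≅ 0.

As a check, the Euler characteristic is 7 − 18 + 12 = 1, which agrees with 1 − 0 + 0 = 1.
(K is a triangulation of the real projective plane RP^2.)

Hence the Betti numbers are b_0 = 1, b_1 = 0, b_2 = 0.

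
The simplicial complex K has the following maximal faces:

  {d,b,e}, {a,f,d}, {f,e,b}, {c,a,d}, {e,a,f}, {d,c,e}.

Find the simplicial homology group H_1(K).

Take the total order a < b < c < d < e < f on the vertex set. Then K (dimension 2) consists of the simplices:

  0-simplices (6): a, b, c, d, e, f
  1-simplices (12): ac, ad, ae, af, bd, be, bf, cd, ce, de, df, ef
  2-simplices (6): acd, adf, aef, bde, bef, cde

giving chain groups C_0 ≅ Z^6, C_1 ≅ Z^12, C_2 ≅ Z^6.

Boundary ∂_1: C_1 → C_0 is given by ∂[p,q] = [q] − [p]. For instance
  ∂be = e − b.
The resulting 6×12 matrix has rank 5, and its Smith normal form has invariant factors (1,1,1,1,1).

∂_2: C_2 → C_1 sends each 2-simplex [p,q,r] to [q,r] − [p,r] + [p,q]. For instance
  ∂bef = ef − bf + be,
  ∂adf = df − af + ad.
The 12×6 boundary matrix has rank 6 and Smith normal form diag(1,1,1,1,1,1).

Reading off H_k = ker ∂_k / im ∂_{k+1}:

  H_1: rank ker ∂_1 − rank ∂_2 = (12 − 5) − 6 = 1, and the invariant factors of ∂_2 are all 1, so H_1 ≅ Z.

H_1 ≅ Z.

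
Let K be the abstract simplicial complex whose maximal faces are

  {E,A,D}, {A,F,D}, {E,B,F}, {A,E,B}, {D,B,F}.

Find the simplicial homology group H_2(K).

H_2 ≅ 0.

Fix the vertex order A < B < D < E < F and write every simplex with vertices in increasing order. Then dim K = 2 and the simplices of K are:

  0-simplices (5): A, B, D, E, F
  1-simplices (10): AB, AD, AE, AF, BD, BE, BF, DE, DF, EF
  2-simplices (5): ABE, ADE, ADF, BDF, BEF

giving chain groups C_0 ≅ Z^5, C_1 ≅ Z^10, C_2 ≅ Z^5.

The boundary map ∂_1: C_1 → C_0 sends each edge [p,q] (with p < q) to q − p. For instance
  ∂BD = D − B.
The resulting 5×10 matrix has rank 4, and its Smith normal form has invariant factors (1,1,1,1).

The boundary map ∂_2: C_2 → C_1 acts by ∂[p,q,r] = [q,r] − [p,r] + [p,q]. For instance
  ∂BEF = EF − BF + BE,
  ∂ADF = DF − AF + AD.
This gives a 10×5 integer matrix of rank 5; reducing to Smith normal form yields diagonal entries (1,1,1,1,1).

From H_k ≅ ker(∂_k) / im(∂_{k+1}) we obtain:

  H_2: rank ker ∂_2 − rank ∂_3 = (5 − 5) − 0 = 0, and there is no ∂_3, so H_2 ≅ 0.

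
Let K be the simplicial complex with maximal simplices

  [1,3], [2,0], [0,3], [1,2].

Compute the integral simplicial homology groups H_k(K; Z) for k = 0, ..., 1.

H_0 = Z,  H_1 = Z.

K has 4 vertices, 4 edges.
rank ∂_0 = 0, rank ∂_1 = 3 ⇒ b_0 = 4 − 0 − 3 = 1; all invariant factors of ∂_1 are 1 so no torsion. So H_0 = Z.
rank ∂_1 = 3, rank ∂_2 = 0 ⇒ b_1 = 4 − 3 − 0 = 1. So H_1 = Z.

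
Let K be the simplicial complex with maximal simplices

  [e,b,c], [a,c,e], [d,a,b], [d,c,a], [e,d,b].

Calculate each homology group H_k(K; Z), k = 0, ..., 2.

K has 5 vertices, 10 edges, 5 triangles.
rank ∂_0 = 0, rank ∂_1 = 4 ⇒ b_0 = 5 − 0 − 4 = 1; all invariant factors of ∂_1 are 1 so no torsion. So H_0 = Z.
rank ∂_1 = 4, rank ∂_2 = 5 ⇒ b_1 = 10 − 4 − 5 = 1; all invariant factors of ∂_2 are 1 so no torsion. So H_1 = Z.
rank ∂_2 = 5, rank ∂_3 = 0 ⇒ b_2 = 5 − 5 − 0 = 0. So H_2 = 0.

H_0 ≅ Z,  H_1 ≅ Z,  H_2 = 0.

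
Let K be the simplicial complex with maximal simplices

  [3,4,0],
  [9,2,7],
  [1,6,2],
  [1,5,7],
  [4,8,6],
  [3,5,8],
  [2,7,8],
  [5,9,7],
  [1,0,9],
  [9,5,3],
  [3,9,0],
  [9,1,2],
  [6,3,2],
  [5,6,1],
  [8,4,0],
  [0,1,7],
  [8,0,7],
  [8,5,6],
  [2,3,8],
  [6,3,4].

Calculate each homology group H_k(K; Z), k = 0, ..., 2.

H_0 ≅ Z,  H_1 ≅ Z ⊕ Z/2Z,  H_2 = 0.

Take the total order 0 < 1 < 2 < 3 < 4 < 5 < 6 < 7 < 8 < 9 on the vertex set. Then K (dimension 2) consists of the simplices:

  0-simplices (10): [0], [1], [2], [3], [4], [5], [6], [7], [8], [9]
  1-simplices (30): (30 of them)
  2-simplices (20): (20 of them)

Hence C_0 ≅ Z^10, C_1 ≅ Z^30, C_2 ≅ Z^20.

The boundary map ∂_1: C_1 → C_0 sends each edge [p,q] (with p < q) to q − p.
The 10×30 boundary matrix has rank 9 and Smith normal form diag(1,1,1,1,1,1,1,1,1).

The boundary map ∂_2: C_2 → C_1 sends each 2-simplex [p,q,r] to [q,r] − [p,r] + [p,q]. For instance
  ∂[0,3,4] = [3,4] − [0,4] + [0,3],
  ∂[1,5,6] = [5,6] − [1,6] + [1,5].
The resulting 30×20 matrix has rank 20, and its Smith normal form has invariant factors (1,1,1,1,1,1,1,1,1,1,1,1,1,1,1,1,1,1,1,2).

Reading off H_k = ker ∂_k / im ∂_{k+1}:

  H_0: rank C_0 − rank ∂_1 = 10 − 9 = 1, and the invariant factors of ∂_1 are all 1, so H_0 ≅ Z.
  H_1: rank ker ∂_1 − rank ∂_2 = (30 − 9) − 20 = 1, and ∂_2 has invariant factor 2 > 1, so H_1 ≅ Z ⊕ Z/2Z.
  H_2: rank ker ∂_2 − rank ∂_3 = (20 − 20) − 0 = 0, and there is no ∂_3, so H_2 ≅ 0.

As a check, the Euler characteristic is 10 − 30 + 20 = 0, which agrees with 1 − 1 + 0 = 0.
(K is a triangulation of the Klein bottle.)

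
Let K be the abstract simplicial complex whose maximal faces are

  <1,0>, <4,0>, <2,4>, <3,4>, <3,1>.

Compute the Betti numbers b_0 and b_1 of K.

b_0 = 1, b_1 = 1.

We work with the vertex ordering 0 < 1 < 2 < 3 < 4. The simplices of K, each written with vertices in increasing order, are:

  0-simplices (5): [0], [1], [2], [3], [4]
  1-simplices (5): [0,1], [0,4], [1,3], [2,4], [3,4]

so the chain groups are C_0 ≅ Z^5, C_1 ≅ Z^5.

∂_1: C_1 → C_0 sends each edge [p,q] (with p < q) to q − p. For instance
  ∂[0,4] = [4] − [0].
As a 5×5 matrix over Z this has rank 4, with invariant factors (1,1,1,1).

Reading off H_k = ker ∂_k / im ∂_{k+1}:

  H_0: rank C_0 − rank ∂_1 = 5 − 4 = 1, and the invariant factors of ∂_1 are all 1, so H_0 ≅ Z.
  H_1: rank ker ∂_1 − rank ∂_2 = (5 − 4) − 0 = 1, and there is no ∂_2, so H_1 ≅ Z.

Hence the Betti numbers are b_0 = 1, b_1 = 1.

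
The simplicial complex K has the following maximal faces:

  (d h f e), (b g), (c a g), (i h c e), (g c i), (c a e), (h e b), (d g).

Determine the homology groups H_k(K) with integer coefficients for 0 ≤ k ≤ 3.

H_0 ≅ Z,  H_1 ≅ Z^2,  H_2 = 0,  H_3 = 0.

K has 9 vertices, 20 edges, 12 triangles, 2 3-simplices.
rank ∂_0 = 0, rank ∂_1 = 8 ⇒ b_0 = 9 − 0 − 8 = 1; all invariant factors of ∂_1 are 1 so no torsion. So H_0 = Z.
rank ∂_1 = 8, rank ∂_2 = 10 ⇒ b_1 = 20 − 8 − 10 = 2; all invariant factors of ∂_2 are 1 so no torsion. So H_1 = Z^2.
rank ∂_2 = 10, rank ∂_3 = 2 ⇒ b_2 = 12 − 10 − 2 = 0; all invariant factors of ∂_3 are 1 so no torsion. So H_2 = 0.
rank ∂_3 = 2, rank ∂_4 = 0 ⇒ b_3 = 2 − 2 − 0 = 0. So H_3 = 0.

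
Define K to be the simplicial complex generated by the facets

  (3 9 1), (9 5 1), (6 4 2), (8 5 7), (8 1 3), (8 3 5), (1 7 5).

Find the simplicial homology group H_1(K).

We work with the vertex ordering 1 < 2 < 3 < 4 < 5 < 6 < 7 < 8 < 9. The simplices of K, each written with vertices in increasing order, are:

  0-simplices (9): [1], [2], [3], [4], [5], [6], [7], [8], [9]
  1-simplices (15): [1,3], [1,5], [1,7], [1,8], [1,9], [2,4], [2,6], [3,5], [3,8], [3,9], [4,6], [5,7], [5,8], [5,9], [7,8]
  2-simplices (7): [1,3,8], [1,3,9], [1,5,7], [1,5,9], [2,4,6], [3,5,8], [5,7,8]

giving chain groups C_0 ≅ Z^9, C_1 ≅ Z^15, C_2 ≅ Z^7.

∂_1: C_1 → C_0 is given by ∂[p,q] = [q] − [p]. For instance
  ∂[5,9] = [9] − [5].
This gives a 9×15 integer matrix of rank 7; reducing to Smith normal form yields diagonal entries (1,1,1,1,1,1,1).

∂_2: C_2 → C_1 sends each 2-simplex [p,q,r] to [q,r] − [p,r] + [p,q]. For instance
  ∂[1,3,9] = [3,9] − [1,9] + [1,3],
  ∂[5,7,8] = [7,8] − [5,8] + [5,7].
As a 15×7 matrix over Z this has rank 7, with invariant factors (1,1,1,1,1,1,1).

Now H_k = ker ∂_k / im ∂_{k+1}, so:

  H_1: rank ker ∂_1 − rank ∂_2 = (15 − 7) − 7 = 1, and the invariant factors of ∂_2 are all 1, so H_1 = Z.

H_1 = Z.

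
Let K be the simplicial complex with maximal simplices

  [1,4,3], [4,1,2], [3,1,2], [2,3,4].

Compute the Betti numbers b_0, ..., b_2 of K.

Fix the vertex order 1 < 2 < 3 < 4 and write every simplex with vertices in increasing order. Then dim K = 2 and the simplices of K are:

  0-simplices (4): [1], [2], [3], [4]
  1-simplices (6): [1,2], [1,3], [1,4], [2,3], [2,4], [3,4]
  2-simplices (4): [1,2,3], [1,2,4], [1,3,4], [2,3,4]

Hence C_0 ≅ Z^4, C_1 ≅ Z^6, C_2 ≅ Z^4.

∂_1: C_1 → C_0 maps an edge to its endpoints' difference, ∂[p,q] = q − p.
The 4×6 boundary matrix has rank 3 and Smith normal form diag(1,1,1).

∂_2: C_2 → C_1 maps a triangle to the signed sum of its edges. For instance
  ∂[2,3,4] = [3,4] − [2,4] + [2,3],
  ∂[1,2,4] = [2,4] − [1,4] + [1,2].
The resulting 6×4 matrix has rank 3, and its Smith normal form has invariant factors (1,1,1).

From H_k ≅ ker(∂_k) / im(∂_{k+1}) we obtain:

  H_0: rank C_0 − rank ∂_1 = 4 − 3 = 1, and the invariant factors of ∂_1 are all 1, so H_0 = Z.
  H_1: rank ker ∂_1 − rank ∂_2 = (6 − 3) − 3 = 0, and the invariant factors of ∂_2 are all 1, so H_1 = 0.
  H_2: rank ker ∂_2 − rank ∂_3 = (4 − 3) − 0 = 1, and there is no ∂_3, so H_2 = Z.

Hence the Betti numbers are b_0 = 1, b_1 = 0, b_2 = 1.

b_0 = 1, b_1 = 0, b_2 = 1.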